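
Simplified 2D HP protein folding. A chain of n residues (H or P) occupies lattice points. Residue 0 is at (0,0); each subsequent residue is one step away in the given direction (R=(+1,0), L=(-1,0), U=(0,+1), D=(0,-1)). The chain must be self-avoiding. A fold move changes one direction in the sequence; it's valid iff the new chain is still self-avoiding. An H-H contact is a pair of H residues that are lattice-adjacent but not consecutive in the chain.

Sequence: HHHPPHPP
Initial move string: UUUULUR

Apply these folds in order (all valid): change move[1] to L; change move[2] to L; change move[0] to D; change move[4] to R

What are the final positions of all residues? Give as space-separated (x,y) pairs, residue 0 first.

Answer: (0,0) (0,-1) (-1,-1) (-2,-1) (-2,0) (-1,0) (-1,1) (0,1)

Derivation:
Initial moves: UUUULUR
Fold: move[1]->L => ULUULUR (positions: [(0, 0), (0, 1), (-1, 1), (-1, 2), (-1, 3), (-2, 3), (-2, 4), (-1, 4)])
Fold: move[2]->L => ULLULUR (positions: [(0, 0), (0, 1), (-1, 1), (-2, 1), (-2, 2), (-3, 2), (-3, 3), (-2, 3)])
Fold: move[0]->D => DLLULUR (positions: [(0, 0), (0, -1), (-1, -1), (-2, -1), (-2, 0), (-3, 0), (-3, 1), (-2, 1)])
Fold: move[4]->R => DLLURUR (positions: [(0, 0), (0, -1), (-1, -1), (-2, -1), (-2, 0), (-1, 0), (-1, 1), (0, 1)])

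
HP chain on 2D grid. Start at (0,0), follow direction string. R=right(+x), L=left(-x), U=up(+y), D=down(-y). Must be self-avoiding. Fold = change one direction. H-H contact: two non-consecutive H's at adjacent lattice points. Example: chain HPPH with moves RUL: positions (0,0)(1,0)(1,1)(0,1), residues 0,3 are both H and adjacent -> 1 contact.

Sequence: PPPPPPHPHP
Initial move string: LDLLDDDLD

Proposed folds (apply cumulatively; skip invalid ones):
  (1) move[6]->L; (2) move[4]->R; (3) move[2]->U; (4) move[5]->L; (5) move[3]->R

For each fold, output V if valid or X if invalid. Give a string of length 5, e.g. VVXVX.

Answer: VXXVX

Derivation:
Initial: LDLLDDDLD -> [(0, 0), (-1, 0), (-1, -1), (-2, -1), (-3, -1), (-3, -2), (-3, -3), (-3, -4), (-4, -4), (-4, -5)]
Fold 1: move[6]->L => LDLLDDLLD VALID
Fold 2: move[4]->R => LDLLRDLLD INVALID (collision), skipped
Fold 3: move[2]->U => LDULDDLLD INVALID (collision), skipped
Fold 4: move[5]->L => LDLLDLLLD VALID
Fold 5: move[3]->R => LDLRDLLLD INVALID (collision), skipped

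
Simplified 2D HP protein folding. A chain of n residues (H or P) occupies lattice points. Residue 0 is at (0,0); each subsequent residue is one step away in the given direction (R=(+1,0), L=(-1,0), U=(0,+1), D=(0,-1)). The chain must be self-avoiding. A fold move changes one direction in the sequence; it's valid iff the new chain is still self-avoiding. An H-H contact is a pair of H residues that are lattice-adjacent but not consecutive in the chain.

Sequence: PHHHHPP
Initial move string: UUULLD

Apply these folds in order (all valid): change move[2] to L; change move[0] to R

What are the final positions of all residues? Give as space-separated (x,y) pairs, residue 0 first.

Answer: (0,0) (1,0) (1,1) (0,1) (-1,1) (-2,1) (-2,0)

Derivation:
Initial moves: UUULLD
Fold: move[2]->L => UULLLD (positions: [(0, 0), (0, 1), (0, 2), (-1, 2), (-2, 2), (-3, 2), (-3, 1)])
Fold: move[0]->R => RULLLD (positions: [(0, 0), (1, 0), (1, 1), (0, 1), (-1, 1), (-2, 1), (-2, 0)])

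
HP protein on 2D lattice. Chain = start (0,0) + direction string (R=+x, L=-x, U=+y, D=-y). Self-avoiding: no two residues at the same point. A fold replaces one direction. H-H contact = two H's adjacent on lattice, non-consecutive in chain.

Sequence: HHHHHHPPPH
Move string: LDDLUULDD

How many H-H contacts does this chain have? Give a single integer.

Answer: 2

Derivation:
Positions: [(0, 0), (-1, 0), (-1, -1), (-1, -2), (-2, -2), (-2, -1), (-2, 0), (-3, 0), (-3, -1), (-3, -2)]
H-H contact: residue 2 @(-1,-1) - residue 5 @(-2, -1)
H-H contact: residue 4 @(-2,-2) - residue 9 @(-3, -2)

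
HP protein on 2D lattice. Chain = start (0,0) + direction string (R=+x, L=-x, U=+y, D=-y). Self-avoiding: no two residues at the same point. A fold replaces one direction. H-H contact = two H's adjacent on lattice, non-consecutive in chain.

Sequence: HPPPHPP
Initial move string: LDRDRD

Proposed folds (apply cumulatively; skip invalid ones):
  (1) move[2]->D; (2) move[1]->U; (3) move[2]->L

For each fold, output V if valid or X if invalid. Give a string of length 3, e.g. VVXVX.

Answer: VXV

Derivation:
Initial: LDRDRD -> [(0, 0), (-1, 0), (-1, -1), (0, -1), (0, -2), (1, -2), (1, -3)]
Fold 1: move[2]->D => LDDDRD VALID
Fold 2: move[1]->U => LUDDRD INVALID (collision), skipped
Fold 3: move[2]->L => LDLDRD VALID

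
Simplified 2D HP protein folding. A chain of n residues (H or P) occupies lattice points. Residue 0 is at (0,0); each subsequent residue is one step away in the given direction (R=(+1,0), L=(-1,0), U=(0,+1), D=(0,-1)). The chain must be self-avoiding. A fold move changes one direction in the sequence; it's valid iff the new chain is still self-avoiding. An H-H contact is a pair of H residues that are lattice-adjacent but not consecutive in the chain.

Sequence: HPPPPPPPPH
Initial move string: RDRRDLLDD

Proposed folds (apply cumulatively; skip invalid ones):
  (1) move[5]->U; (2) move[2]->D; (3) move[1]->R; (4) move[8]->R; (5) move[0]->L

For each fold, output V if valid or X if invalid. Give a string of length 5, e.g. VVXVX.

Initial: RDRRDLLDD -> [(0, 0), (1, 0), (1, -1), (2, -1), (3, -1), (3, -2), (2, -2), (1, -2), (1, -3), (1, -4)]
Fold 1: move[5]->U => RDRRDULDD INVALID (collision), skipped
Fold 2: move[2]->D => RDDRDLLDD VALID
Fold 3: move[1]->R => RRDRDLLDD VALID
Fold 4: move[8]->R => RRDRDLLDR VALID
Fold 5: move[0]->L => LRDRDLLDR INVALID (collision), skipped

Answer: XVVVX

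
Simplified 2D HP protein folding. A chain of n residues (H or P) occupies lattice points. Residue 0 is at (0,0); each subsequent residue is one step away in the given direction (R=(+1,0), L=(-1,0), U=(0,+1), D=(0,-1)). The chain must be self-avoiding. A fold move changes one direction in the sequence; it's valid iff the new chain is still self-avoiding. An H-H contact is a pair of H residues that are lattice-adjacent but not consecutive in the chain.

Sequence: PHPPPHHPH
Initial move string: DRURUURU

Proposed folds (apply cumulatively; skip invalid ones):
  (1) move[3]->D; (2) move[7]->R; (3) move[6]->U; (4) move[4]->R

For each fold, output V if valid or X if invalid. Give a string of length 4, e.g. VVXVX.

Answer: XVVV

Derivation:
Initial: DRURUURU -> [(0, 0), (0, -1), (1, -1), (1, 0), (2, 0), (2, 1), (2, 2), (3, 2), (3, 3)]
Fold 1: move[3]->D => DRUDUURU INVALID (collision), skipped
Fold 2: move[7]->R => DRURUURR VALID
Fold 3: move[6]->U => DRURUUUR VALID
Fold 4: move[4]->R => DRURRUUR VALID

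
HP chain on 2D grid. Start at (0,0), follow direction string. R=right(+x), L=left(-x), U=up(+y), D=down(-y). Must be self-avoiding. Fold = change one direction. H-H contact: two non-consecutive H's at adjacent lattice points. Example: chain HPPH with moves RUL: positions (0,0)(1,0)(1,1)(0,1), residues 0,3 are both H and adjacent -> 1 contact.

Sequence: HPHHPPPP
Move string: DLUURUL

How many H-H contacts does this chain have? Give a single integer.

Answer: 1

Derivation:
Positions: [(0, 0), (0, -1), (-1, -1), (-1, 0), (-1, 1), (0, 1), (0, 2), (-1, 2)]
H-H contact: residue 0 @(0,0) - residue 3 @(-1, 0)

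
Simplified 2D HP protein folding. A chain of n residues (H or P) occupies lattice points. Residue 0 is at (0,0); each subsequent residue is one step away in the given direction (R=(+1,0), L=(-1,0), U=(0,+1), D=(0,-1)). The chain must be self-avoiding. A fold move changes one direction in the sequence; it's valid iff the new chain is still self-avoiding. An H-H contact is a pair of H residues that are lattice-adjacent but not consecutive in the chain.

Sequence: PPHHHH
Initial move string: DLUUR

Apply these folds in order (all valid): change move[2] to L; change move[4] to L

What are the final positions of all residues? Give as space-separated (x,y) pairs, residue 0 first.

Answer: (0,0) (0,-1) (-1,-1) (-2,-1) (-2,0) (-3,0)

Derivation:
Initial moves: DLUUR
Fold: move[2]->L => DLLUR (positions: [(0, 0), (0, -1), (-1, -1), (-2, -1), (-2, 0), (-1, 0)])
Fold: move[4]->L => DLLUL (positions: [(0, 0), (0, -1), (-1, -1), (-2, -1), (-2, 0), (-3, 0)])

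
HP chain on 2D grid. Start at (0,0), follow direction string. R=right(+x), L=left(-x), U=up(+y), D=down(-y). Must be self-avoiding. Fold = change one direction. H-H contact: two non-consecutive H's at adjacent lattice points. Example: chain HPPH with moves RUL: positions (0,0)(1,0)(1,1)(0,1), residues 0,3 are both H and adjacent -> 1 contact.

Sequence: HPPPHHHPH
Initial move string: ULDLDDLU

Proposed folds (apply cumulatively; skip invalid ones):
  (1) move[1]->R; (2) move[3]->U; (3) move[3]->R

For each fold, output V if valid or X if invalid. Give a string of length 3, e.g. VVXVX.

Initial: ULDLDDLU -> [(0, 0), (0, 1), (-1, 1), (-1, 0), (-2, 0), (-2, -1), (-2, -2), (-3, -2), (-3, -1)]
Fold 1: move[1]->R => URDLDDLU INVALID (collision), skipped
Fold 2: move[3]->U => ULDUDDLU INVALID (collision), skipped
Fold 3: move[3]->R => ULDRDDLU INVALID (collision), skipped

Answer: XXX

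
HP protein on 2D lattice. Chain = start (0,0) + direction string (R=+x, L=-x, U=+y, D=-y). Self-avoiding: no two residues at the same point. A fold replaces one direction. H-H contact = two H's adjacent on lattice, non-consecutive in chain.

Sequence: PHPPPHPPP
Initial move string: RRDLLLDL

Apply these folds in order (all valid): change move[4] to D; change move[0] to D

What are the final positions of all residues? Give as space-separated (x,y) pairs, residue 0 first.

Initial moves: RRDLLLDL
Fold: move[4]->D => RRDLDLDL (positions: [(0, 0), (1, 0), (2, 0), (2, -1), (1, -1), (1, -2), (0, -2), (0, -3), (-1, -3)])
Fold: move[0]->D => DRDLDLDL (positions: [(0, 0), (0, -1), (1, -1), (1, -2), (0, -2), (0, -3), (-1, -3), (-1, -4), (-2, -4)])

Answer: (0,0) (0,-1) (1,-1) (1,-2) (0,-2) (0,-3) (-1,-3) (-1,-4) (-2,-4)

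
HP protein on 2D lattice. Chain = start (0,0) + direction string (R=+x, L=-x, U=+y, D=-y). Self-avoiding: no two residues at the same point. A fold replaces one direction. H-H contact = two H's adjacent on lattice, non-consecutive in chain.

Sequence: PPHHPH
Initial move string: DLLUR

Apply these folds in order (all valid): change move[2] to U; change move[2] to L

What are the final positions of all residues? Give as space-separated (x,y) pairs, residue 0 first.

Initial moves: DLLUR
Fold: move[2]->U => DLUUR (positions: [(0, 0), (0, -1), (-1, -1), (-1, 0), (-1, 1), (0, 1)])
Fold: move[2]->L => DLLUR (positions: [(0, 0), (0, -1), (-1, -1), (-2, -1), (-2, 0), (-1, 0)])

Answer: (0,0) (0,-1) (-1,-1) (-2,-1) (-2,0) (-1,0)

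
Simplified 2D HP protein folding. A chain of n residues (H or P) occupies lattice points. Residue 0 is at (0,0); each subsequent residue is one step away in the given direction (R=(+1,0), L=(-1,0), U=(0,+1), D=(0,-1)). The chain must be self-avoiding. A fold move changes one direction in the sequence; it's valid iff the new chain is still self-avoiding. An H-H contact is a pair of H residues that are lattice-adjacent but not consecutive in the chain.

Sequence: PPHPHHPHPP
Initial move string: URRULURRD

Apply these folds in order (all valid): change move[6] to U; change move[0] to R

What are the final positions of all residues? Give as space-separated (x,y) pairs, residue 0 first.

Initial moves: URRULURRD
Fold: move[6]->U => URRULUURD (positions: [(0, 0), (0, 1), (1, 1), (2, 1), (2, 2), (1, 2), (1, 3), (1, 4), (2, 4), (2, 3)])
Fold: move[0]->R => RRRULUURD (positions: [(0, 0), (1, 0), (2, 0), (3, 0), (3, 1), (2, 1), (2, 2), (2, 3), (3, 3), (3, 2)])

Answer: (0,0) (1,0) (2,0) (3,0) (3,1) (2,1) (2,2) (2,3) (3,3) (3,2)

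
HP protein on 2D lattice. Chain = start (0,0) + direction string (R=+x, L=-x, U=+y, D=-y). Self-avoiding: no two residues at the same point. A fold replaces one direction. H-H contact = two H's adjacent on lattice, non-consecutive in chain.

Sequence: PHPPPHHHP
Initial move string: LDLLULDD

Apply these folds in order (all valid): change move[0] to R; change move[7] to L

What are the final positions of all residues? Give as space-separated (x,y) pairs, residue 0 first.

Initial moves: LDLLULDD
Fold: move[0]->R => RDLLULDD (positions: [(0, 0), (1, 0), (1, -1), (0, -1), (-1, -1), (-1, 0), (-2, 0), (-2, -1), (-2, -2)])
Fold: move[7]->L => RDLLULDL (positions: [(0, 0), (1, 0), (1, -1), (0, -1), (-1, -1), (-1, 0), (-2, 0), (-2, -1), (-3, -1)])

Answer: (0,0) (1,0) (1,-1) (0,-1) (-1,-1) (-1,0) (-2,0) (-2,-1) (-3,-1)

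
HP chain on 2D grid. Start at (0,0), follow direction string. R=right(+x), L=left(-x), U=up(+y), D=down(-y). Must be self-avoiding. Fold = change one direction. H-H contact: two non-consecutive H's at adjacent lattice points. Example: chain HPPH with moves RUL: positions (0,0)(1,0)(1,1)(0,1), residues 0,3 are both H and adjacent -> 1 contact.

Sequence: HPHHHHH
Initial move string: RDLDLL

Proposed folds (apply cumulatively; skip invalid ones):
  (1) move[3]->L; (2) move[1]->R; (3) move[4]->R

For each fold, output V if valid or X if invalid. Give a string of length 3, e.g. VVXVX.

Answer: VXX

Derivation:
Initial: RDLDLL -> [(0, 0), (1, 0), (1, -1), (0, -1), (0, -2), (-1, -2), (-2, -2)]
Fold 1: move[3]->L => RDLLLL VALID
Fold 2: move[1]->R => RRLLLL INVALID (collision), skipped
Fold 3: move[4]->R => RDLLRL INVALID (collision), skipped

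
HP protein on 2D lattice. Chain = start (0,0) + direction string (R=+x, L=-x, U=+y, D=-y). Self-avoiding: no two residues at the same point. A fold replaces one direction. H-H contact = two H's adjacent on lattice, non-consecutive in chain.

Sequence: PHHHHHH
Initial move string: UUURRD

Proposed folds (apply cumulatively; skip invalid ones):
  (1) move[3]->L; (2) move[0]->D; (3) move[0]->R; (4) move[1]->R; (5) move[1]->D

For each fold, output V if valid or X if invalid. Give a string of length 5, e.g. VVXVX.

Initial: UUURRD -> [(0, 0), (0, 1), (0, 2), (0, 3), (1, 3), (2, 3), (2, 2)]
Fold 1: move[3]->L => UUULRD INVALID (collision), skipped
Fold 2: move[0]->D => DUURRD INVALID (collision), skipped
Fold 3: move[0]->R => RUURRD VALID
Fold 4: move[1]->R => RRURRD VALID
Fold 5: move[1]->D => RDURRD INVALID (collision), skipped

Answer: XXVVX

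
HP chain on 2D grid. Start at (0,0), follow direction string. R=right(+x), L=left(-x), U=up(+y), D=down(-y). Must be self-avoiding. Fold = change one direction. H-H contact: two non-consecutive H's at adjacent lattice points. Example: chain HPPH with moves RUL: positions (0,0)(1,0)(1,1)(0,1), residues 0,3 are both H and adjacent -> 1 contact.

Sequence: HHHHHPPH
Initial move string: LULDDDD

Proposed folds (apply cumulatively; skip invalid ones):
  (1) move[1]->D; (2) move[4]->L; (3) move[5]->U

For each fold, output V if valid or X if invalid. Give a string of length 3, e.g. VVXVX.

Initial: LULDDDD -> [(0, 0), (-1, 0), (-1, 1), (-2, 1), (-2, 0), (-2, -1), (-2, -2), (-2, -3)]
Fold 1: move[1]->D => LDLDDDD VALID
Fold 2: move[4]->L => LDLDLDD VALID
Fold 3: move[5]->U => LDLDLUD INVALID (collision), skipped

Answer: VVX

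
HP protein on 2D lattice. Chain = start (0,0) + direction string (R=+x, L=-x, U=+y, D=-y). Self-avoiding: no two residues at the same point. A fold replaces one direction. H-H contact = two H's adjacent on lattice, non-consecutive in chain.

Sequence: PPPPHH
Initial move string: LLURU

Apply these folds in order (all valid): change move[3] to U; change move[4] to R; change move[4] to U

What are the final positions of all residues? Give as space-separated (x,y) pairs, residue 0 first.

Answer: (0,0) (-1,0) (-2,0) (-2,1) (-2,2) (-2,3)

Derivation:
Initial moves: LLURU
Fold: move[3]->U => LLUUU (positions: [(0, 0), (-1, 0), (-2, 0), (-2, 1), (-2, 2), (-2, 3)])
Fold: move[4]->R => LLUUR (positions: [(0, 0), (-1, 0), (-2, 0), (-2, 1), (-2, 2), (-1, 2)])
Fold: move[4]->U => LLUUU (positions: [(0, 0), (-1, 0), (-2, 0), (-2, 1), (-2, 2), (-2, 3)])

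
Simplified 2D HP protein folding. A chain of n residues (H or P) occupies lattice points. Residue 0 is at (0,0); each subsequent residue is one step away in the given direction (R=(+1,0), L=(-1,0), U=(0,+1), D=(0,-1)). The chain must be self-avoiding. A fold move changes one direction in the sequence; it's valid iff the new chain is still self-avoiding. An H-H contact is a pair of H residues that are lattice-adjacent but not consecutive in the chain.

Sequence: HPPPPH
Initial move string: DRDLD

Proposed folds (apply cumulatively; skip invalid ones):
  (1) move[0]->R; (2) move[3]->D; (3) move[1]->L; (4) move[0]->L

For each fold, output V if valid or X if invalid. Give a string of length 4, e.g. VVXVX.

Answer: VVXX

Derivation:
Initial: DRDLD -> [(0, 0), (0, -1), (1, -1), (1, -2), (0, -2), (0, -3)]
Fold 1: move[0]->R => RRDLD VALID
Fold 2: move[3]->D => RRDDD VALID
Fold 3: move[1]->L => RLDDD INVALID (collision), skipped
Fold 4: move[0]->L => LRDDD INVALID (collision), skipped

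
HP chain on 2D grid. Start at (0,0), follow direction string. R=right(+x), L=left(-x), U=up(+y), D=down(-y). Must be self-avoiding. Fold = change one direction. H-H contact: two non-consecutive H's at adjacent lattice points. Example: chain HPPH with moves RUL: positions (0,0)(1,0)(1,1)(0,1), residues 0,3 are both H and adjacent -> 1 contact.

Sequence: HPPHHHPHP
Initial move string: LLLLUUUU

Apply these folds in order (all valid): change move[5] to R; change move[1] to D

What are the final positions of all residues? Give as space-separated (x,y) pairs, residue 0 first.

Answer: (0,0) (-1,0) (-1,-1) (-2,-1) (-3,-1) (-3,0) (-2,0) (-2,1) (-2,2)

Derivation:
Initial moves: LLLLUUUU
Fold: move[5]->R => LLLLURUU (positions: [(0, 0), (-1, 0), (-2, 0), (-3, 0), (-4, 0), (-4, 1), (-3, 1), (-3, 2), (-3, 3)])
Fold: move[1]->D => LDLLURUU (positions: [(0, 0), (-1, 0), (-1, -1), (-2, -1), (-3, -1), (-3, 0), (-2, 0), (-2, 1), (-2, 2)])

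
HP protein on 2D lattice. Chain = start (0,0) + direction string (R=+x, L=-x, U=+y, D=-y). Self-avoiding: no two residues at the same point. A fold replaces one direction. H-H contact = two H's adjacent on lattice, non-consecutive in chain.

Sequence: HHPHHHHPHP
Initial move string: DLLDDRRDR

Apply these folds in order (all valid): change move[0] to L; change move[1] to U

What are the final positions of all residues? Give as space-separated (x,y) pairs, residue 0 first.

Answer: (0,0) (-1,0) (-1,1) (-2,1) (-2,0) (-2,-1) (-1,-1) (0,-1) (0,-2) (1,-2)

Derivation:
Initial moves: DLLDDRRDR
Fold: move[0]->L => LLLDDRRDR (positions: [(0, 0), (-1, 0), (-2, 0), (-3, 0), (-3, -1), (-3, -2), (-2, -2), (-1, -2), (-1, -3), (0, -3)])
Fold: move[1]->U => LULDDRRDR (positions: [(0, 0), (-1, 0), (-1, 1), (-2, 1), (-2, 0), (-2, -1), (-1, -1), (0, -1), (0, -2), (1, -2)])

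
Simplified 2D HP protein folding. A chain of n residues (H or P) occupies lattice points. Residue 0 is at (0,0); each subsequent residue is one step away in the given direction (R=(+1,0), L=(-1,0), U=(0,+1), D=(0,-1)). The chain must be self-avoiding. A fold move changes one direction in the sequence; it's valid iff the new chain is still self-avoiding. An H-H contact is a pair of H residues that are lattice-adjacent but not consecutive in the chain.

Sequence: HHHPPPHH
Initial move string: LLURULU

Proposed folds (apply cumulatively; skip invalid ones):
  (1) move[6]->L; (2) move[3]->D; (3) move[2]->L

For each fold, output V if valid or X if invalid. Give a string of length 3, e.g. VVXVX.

Initial: LLURULU -> [(0, 0), (-1, 0), (-2, 0), (-2, 1), (-1, 1), (-1, 2), (-2, 2), (-2, 3)]
Fold 1: move[6]->L => LLURULL VALID
Fold 2: move[3]->D => LLUDULL INVALID (collision), skipped
Fold 3: move[2]->L => LLLRULL INVALID (collision), skipped

Answer: VXX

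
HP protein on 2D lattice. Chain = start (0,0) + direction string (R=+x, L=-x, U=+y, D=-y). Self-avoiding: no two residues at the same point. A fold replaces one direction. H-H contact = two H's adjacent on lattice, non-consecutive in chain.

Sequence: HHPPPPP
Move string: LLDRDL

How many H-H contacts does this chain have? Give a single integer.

Positions: [(0, 0), (-1, 0), (-2, 0), (-2, -1), (-1, -1), (-1, -2), (-2, -2)]
No H-H contacts found.

Answer: 0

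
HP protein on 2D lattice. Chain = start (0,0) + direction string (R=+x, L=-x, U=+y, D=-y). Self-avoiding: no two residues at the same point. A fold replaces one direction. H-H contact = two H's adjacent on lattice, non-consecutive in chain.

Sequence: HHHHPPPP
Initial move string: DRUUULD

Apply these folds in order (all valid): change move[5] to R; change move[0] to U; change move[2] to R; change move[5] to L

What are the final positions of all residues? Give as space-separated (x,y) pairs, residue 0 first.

Initial moves: DRUUULD
Fold: move[5]->R => DRUUURD (positions: [(0, 0), (0, -1), (1, -1), (1, 0), (1, 1), (1, 2), (2, 2), (2, 1)])
Fold: move[0]->U => URUUURD (positions: [(0, 0), (0, 1), (1, 1), (1, 2), (1, 3), (1, 4), (2, 4), (2, 3)])
Fold: move[2]->R => URRUURD (positions: [(0, 0), (0, 1), (1, 1), (2, 1), (2, 2), (2, 3), (3, 3), (3, 2)])
Fold: move[5]->L => URRUULD (positions: [(0, 0), (0, 1), (1, 1), (2, 1), (2, 2), (2, 3), (1, 3), (1, 2)])

Answer: (0,0) (0,1) (1,1) (2,1) (2,2) (2,3) (1,3) (1,2)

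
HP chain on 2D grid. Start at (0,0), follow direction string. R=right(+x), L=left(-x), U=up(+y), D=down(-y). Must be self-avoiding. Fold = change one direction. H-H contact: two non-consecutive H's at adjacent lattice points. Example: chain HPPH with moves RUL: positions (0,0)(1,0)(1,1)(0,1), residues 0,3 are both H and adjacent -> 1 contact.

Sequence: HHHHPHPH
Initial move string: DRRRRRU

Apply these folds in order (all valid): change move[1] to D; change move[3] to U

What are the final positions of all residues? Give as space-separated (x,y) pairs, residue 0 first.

Initial moves: DRRRRRU
Fold: move[1]->D => DDRRRRU (positions: [(0, 0), (0, -1), (0, -2), (1, -2), (2, -2), (3, -2), (4, -2), (4, -1)])
Fold: move[3]->U => DDRURRU (positions: [(0, 0), (0, -1), (0, -2), (1, -2), (1, -1), (2, -1), (3, -1), (3, 0)])

Answer: (0,0) (0,-1) (0,-2) (1,-2) (1,-1) (2,-1) (3,-1) (3,0)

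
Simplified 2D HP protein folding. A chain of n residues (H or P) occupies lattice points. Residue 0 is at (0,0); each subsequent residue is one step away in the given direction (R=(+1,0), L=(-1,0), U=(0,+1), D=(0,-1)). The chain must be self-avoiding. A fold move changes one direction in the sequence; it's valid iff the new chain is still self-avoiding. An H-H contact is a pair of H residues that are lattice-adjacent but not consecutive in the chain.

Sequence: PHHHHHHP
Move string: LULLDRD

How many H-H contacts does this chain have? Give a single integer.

Positions: [(0, 0), (-1, 0), (-1, 1), (-2, 1), (-3, 1), (-3, 0), (-2, 0), (-2, -1)]
H-H contact: residue 1 @(-1,0) - residue 6 @(-2, 0)
H-H contact: residue 3 @(-2,1) - residue 6 @(-2, 0)

Answer: 2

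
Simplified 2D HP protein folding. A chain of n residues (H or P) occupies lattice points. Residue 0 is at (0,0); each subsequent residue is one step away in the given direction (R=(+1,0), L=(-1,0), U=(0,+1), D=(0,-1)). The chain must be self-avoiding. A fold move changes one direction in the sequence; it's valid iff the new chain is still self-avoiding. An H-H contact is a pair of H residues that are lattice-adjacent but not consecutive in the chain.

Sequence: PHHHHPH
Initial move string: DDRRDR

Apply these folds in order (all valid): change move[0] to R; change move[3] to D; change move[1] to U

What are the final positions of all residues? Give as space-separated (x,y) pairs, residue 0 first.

Initial moves: DDRRDR
Fold: move[0]->R => RDRRDR (positions: [(0, 0), (1, 0), (1, -1), (2, -1), (3, -1), (3, -2), (4, -2)])
Fold: move[3]->D => RDRDDR (positions: [(0, 0), (1, 0), (1, -1), (2, -1), (2, -2), (2, -3), (3, -3)])
Fold: move[1]->U => RURDDR (positions: [(0, 0), (1, 0), (1, 1), (2, 1), (2, 0), (2, -1), (3, -1)])

Answer: (0,0) (1,0) (1,1) (2,1) (2,0) (2,-1) (3,-1)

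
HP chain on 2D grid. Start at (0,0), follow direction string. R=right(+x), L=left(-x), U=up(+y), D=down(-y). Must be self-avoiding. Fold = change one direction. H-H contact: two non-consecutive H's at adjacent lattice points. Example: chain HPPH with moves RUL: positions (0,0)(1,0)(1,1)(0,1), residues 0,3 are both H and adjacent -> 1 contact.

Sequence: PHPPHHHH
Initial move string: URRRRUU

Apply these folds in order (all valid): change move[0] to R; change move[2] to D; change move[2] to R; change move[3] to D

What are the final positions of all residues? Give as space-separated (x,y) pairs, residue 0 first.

Initial moves: URRRRUU
Fold: move[0]->R => RRRRRUU (positions: [(0, 0), (1, 0), (2, 0), (3, 0), (4, 0), (5, 0), (5, 1), (5, 2)])
Fold: move[2]->D => RRDRRUU (positions: [(0, 0), (1, 0), (2, 0), (2, -1), (3, -1), (4, -1), (4, 0), (4, 1)])
Fold: move[2]->R => RRRRRUU (positions: [(0, 0), (1, 0), (2, 0), (3, 0), (4, 0), (5, 0), (5, 1), (5, 2)])
Fold: move[3]->D => RRRDRUU (positions: [(0, 0), (1, 0), (2, 0), (3, 0), (3, -1), (4, -1), (4, 0), (4, 1)])

Answer: (0,0) (1,0) (2,0) (3,0) (3,-1) (4,-1) (4,0) (4,1)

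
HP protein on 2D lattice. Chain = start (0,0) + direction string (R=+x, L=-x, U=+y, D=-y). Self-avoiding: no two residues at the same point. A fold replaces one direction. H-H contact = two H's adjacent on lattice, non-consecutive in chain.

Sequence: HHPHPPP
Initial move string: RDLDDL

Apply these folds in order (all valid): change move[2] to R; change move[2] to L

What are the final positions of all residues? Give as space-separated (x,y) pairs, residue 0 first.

Initial moves: RDLDDL
Fold: move[2]->R => RDRDDL (positions: [(0, 0), (1, 0), (1, -1), (2, -1), (2, -2), (2, -3), (1, -3)])
Fold: move[2]->L => RDLDDL (positions: [(0, 0), (1, 0), (1, -1), (0, -1), (0, -2), (0, -3), (-1, -3)])

Answer: (0,0) (1,0) (1,-1) (0,-1) (0,-2) (0,-3) (-1,-3)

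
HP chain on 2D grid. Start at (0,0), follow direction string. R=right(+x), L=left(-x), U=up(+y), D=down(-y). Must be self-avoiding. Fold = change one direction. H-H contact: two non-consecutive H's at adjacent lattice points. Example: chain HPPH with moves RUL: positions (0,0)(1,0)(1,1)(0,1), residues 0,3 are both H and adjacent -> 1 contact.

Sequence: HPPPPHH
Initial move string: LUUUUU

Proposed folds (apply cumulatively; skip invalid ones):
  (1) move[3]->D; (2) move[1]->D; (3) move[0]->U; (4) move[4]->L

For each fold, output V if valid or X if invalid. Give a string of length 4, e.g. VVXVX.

Initial: LUUUUU -> [(0, 0), (-1, 0), (-1, 1), (-1, 2), (-1, 3), (-1, 4), (-1, 5)]
Fold 1: move[3]->D => LUUDUU INVALID (collision), skipped
Fold 2: move[1]->D => LDUUUU INVALID (collision), skipped
Fold 3: move[0]->U => UUUUUU VALID
Fold 4: move[4]->L => UUUULU VALID

Answer: XXVV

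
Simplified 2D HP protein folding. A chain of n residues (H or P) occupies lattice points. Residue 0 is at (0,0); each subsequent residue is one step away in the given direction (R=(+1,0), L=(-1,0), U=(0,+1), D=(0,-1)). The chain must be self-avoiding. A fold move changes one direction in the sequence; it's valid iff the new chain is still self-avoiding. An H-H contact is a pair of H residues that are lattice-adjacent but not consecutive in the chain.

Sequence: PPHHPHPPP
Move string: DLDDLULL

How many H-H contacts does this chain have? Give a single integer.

Positions: [(0, 0), (0, -1), (-1, -1), (-1, -2), (-1, -3), (-2, -3), (-2, -2), (-3, -2), (-4, -2)]
No H-H contacts found.

Answer: 0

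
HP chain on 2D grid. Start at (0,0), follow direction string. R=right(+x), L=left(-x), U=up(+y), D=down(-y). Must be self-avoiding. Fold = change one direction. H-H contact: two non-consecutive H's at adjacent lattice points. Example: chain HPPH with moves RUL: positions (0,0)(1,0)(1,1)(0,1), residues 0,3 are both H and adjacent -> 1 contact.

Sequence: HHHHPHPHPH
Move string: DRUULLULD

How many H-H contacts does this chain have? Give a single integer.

Answer: 2

Derivation:
Positions: [(0, 0), (0, -1), (1, -1), (1, 0), (1, 1), (0, 1), (-1, 1), (-1, 2), (-2, 2), (-2, 1)]
H-H contact: residue 0 @(0,0) - residue 3 @(1, 0)
H-H contact: residue 0 @(0,0) - residue 5 @(0, 1)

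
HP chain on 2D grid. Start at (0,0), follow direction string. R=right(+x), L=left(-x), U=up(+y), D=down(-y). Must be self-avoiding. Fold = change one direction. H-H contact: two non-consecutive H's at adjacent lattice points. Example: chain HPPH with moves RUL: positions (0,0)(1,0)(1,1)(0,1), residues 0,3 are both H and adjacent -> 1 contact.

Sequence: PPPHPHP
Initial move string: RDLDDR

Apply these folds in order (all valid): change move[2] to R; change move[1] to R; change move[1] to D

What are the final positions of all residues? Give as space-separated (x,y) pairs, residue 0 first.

Answer: (0,0) (1,0) (1,-1) (2,-1) (2,-2) (2,-3) (3,-3)

Derivation:
Initial moves: RDLDDR
Fold: move[2]->R => RDRDDR (positions: [(0, 0), (1, 0), (1, -1), (2, -1), (2, -2), (2, -3), (3, -3)])
Fold: move[1]->R => RRRDDR (positions: [(0, 0), (1, 0), (2, 0), (3, 0), (3, -1), (3, -2), (4, -2)])
Fold: move[1]->D => RDRDDR (positions: [(0, 0), (1, 0), (1, -1), (2, -1), (2, -2), (2, -3), (3, -3)])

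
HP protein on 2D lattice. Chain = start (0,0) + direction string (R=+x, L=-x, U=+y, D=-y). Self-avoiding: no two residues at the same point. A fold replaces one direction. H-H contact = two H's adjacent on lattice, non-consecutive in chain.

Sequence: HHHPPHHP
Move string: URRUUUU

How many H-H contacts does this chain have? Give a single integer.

Answer: 0

Derivation:
Positions: [(0, 0), (0, 1), (1, 1), (2, 1), (2, 2), (2, 3), (2, 4), (2, 5)]
No H-H contacts found.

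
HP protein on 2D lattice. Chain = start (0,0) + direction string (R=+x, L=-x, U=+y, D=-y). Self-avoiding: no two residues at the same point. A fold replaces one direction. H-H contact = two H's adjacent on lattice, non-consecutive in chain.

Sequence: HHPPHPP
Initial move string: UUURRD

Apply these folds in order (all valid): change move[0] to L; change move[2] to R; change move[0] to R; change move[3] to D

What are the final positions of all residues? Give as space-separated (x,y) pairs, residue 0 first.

Initial moves: UUURRD
Fold: move[0]->L => LUURRD (positions: [(0, 0), (-1, 0), (-1, 1), (-1, 2), (0, 2), (1, 2), (1, 1)])
Fold: move[2]->R => LURRRD (positions: [(0, 0), (-1, 0), (-1, 1), (0, 1), (1, 1), (2, 1), (2, 0)])
Fold: move[0]->R => RURRRD (positions: [(0, 0), (1, 0), (1, 1), (2, 1), (3, 1), (4, 1), (4, 0)])
Fold: move[3]->D => RURDRD (positions: [(0, 0), (1, 0), (1, 1), (2, 1), (2, 0), (3, 0), (3, -1)])

Answer: (0,0) (1,0) (1,1) (2,1) (2,0) (3,0) (3,-1)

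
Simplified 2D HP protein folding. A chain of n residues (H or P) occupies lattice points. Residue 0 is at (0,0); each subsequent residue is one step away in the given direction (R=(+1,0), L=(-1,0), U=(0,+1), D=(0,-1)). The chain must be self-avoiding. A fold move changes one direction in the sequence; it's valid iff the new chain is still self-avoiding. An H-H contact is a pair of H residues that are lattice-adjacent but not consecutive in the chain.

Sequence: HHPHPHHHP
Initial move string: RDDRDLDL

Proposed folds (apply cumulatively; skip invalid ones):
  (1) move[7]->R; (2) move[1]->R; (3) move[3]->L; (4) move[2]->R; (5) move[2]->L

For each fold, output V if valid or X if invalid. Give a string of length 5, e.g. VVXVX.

Initial: RDDRDLDL -> [(0, 0), (1, 0), (1, -1), (1, -2), (2, -2), (2, -3), (1, -3), (1, -4), (0, -4)]
Fold 1: move[7]->R => RDDRDLDR VALID
Fold 2: move[1]->R => RRDRDLDR VALID
Fold 3: move[3]->L => RRDLDLDR VALID
Fold 4: move[2]->R => RRRLDLDR INVALID (collision), skipped
Fold 5: move[2]->L => RRLLDLDR INVALID (collision), skipped

Answer: VVVXX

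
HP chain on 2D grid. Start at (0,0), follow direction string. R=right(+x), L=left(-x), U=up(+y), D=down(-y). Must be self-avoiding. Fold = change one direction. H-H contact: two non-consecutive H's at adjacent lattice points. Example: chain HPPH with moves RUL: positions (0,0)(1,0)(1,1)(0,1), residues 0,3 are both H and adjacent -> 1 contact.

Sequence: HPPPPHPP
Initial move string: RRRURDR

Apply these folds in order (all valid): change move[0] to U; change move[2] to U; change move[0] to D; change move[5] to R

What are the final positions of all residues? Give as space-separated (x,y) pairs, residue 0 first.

Initial moves: RRRURDR
Fold: move[0]->U => URRURDR (positions: [(0, 0), (0, 1), (1, 1), (2, 1), (2, 2), (3, 2), (3, 1), (4, 1)])
Fold: move[2]->U => URUURDR (positions: [(0, 0), (0, 1), (1, 1), (1, 2), (1, 3), (2, 3), (2, 2), (3, 2)])
Fold: move[0]->D => DRUURDR (positions: [(0, 0), (0, -1), (1, -1), (1, 0), (1, 1), (2, 1), (2, 0), (3, 0)])
Fold: move[5]->R => DRUURRR (positions: [(0, 0), (0, -1), (1, -1), (1, 0), (1, 1), (2, 1), (3, 1), (4, 1)])

Answer: (0,0) (0,-1) (1,-1) (1,0) (1,1) (2,1) (3,1) (4,1)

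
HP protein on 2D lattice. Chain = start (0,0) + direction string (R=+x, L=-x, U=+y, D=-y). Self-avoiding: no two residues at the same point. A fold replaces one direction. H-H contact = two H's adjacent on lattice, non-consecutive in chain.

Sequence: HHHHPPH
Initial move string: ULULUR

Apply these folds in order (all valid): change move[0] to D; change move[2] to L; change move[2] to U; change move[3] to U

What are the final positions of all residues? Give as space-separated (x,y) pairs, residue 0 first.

Initial moves: ULULUR
Fold: move[0]->D => DLULUR (positions: [(0, 0), (0, -1), (-1, -1), (-1, 0), (-2, 0), (-2, 1), (-1, 1)])
Fold: move[2]->L => DLLLUR (positions: [(0, 0), (0, -1), (-1, -1), (-2, -1), (-3, -1), (-3, 0), (-2, 0)])
Fold: move[2]->U => DLULUR (positions: [(0, 0), (0, -1), (-1, -1), (-1, 0), (-2, 0), (-2, 1), (-1, 1)])
Fold: move[3]->U => DLUUUR (positions: [(0, 0), (0, -1), (-1, -1), (-1, 0), (-1, 1), (-1, 2), (0, 2)])

Answer: (0,0) (0,-1) (-1,-1) (-1,0) (-1,1) (-1,2) (0,2)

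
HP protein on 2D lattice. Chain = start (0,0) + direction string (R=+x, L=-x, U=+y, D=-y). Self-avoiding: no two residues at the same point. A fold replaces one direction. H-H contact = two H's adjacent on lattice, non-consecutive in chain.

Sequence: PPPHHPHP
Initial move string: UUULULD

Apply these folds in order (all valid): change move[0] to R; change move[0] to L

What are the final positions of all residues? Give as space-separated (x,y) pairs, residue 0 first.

Initial moves: UUULULD
Fold: move[0]->R => RUULULD (positions: [(0, 0), (1, 0), (1, 1), (1, 2), (0, 2), (0, 3), (-1, 3), (-1, 2)])
Fold: move[0]->L => LUULULD (positions: [(0, 0), (-1, 0), (-1, 1), (-1, 2), (-2, 2), (-2, 3), (-3, 3), (-3, 2)])

Answer: (0,0) (-1,0) (-1,1) (-1,2) (-2,2) (-2,3) (-3,3) (-3,2)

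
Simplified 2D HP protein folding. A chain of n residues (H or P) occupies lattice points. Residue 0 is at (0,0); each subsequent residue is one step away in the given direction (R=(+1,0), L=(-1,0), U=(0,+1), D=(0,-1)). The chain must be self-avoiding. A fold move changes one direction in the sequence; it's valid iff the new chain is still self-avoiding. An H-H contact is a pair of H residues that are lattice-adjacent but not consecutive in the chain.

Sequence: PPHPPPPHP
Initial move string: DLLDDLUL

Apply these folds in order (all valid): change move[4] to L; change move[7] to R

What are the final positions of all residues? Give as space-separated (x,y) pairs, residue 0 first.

Initial moves: DLLDDLUL
Fold: move[4]->L => DLLDLLUL (positions: [(0, 0), (0, -1), (-1, -1), (-2, -1), (-2, -2), (-3, -2), (-4, -2), (-4, -1), (-5, -1)])
Fold: move[7]->R => DLLDLLUR (positions: [(0, 0), (0, -1), (-1, -1), (-2, -1), (-2, -2), (-3, -2), (-4, -2), (-4, -1), (-3, -1)])

Answer: (0,0) (0,-1) (-1,-1) (-2,-1) (-2,-2) (-3,-2) (-4,-2) (-4,-1) (-3,-1)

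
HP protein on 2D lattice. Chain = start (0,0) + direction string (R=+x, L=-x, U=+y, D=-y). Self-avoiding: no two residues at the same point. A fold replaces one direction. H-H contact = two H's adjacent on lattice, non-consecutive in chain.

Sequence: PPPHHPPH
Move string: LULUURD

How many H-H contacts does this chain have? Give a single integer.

Positions: [(0, 0), (-1, 0), (-1, 1), (-2, 1), (-2, 2), (-2, 3), (-1, 3), (-1, 2)]
H-H contact: residue 4 @(-2,2) - residue 7 @(-1, 2)

Answer: 1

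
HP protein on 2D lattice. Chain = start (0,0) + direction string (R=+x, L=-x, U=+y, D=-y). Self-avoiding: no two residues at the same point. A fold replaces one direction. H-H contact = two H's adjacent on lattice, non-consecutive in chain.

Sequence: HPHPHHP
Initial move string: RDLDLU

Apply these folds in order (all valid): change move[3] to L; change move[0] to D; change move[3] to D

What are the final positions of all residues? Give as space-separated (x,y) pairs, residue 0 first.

Answer: (0,0) (0,-1) (0,-2) (-1,-2) (-1,-3) (-2,-3) (-2,-2)

Derivation:
Initial moves: RDLDLU
Fold: move[3]->L => RDLLLU (positions: [(0, 0), (1, 0), (1, -1), (0, -1), (-1, -1), (-2, -1), (-2, 0)])
Fold: move[0]->D => DDLLLU (positions: [(0, 0), (0, -1), (0, -2), (-1, -2), (-2, -2), (-3, -2), (-3, -1)])
Fold: move[3]->D => DDLDLU (positions: [(0, 0), (0, -1), (0, -2), (-1, -2), (-1, -3), (-2, -3), (-2, -2)])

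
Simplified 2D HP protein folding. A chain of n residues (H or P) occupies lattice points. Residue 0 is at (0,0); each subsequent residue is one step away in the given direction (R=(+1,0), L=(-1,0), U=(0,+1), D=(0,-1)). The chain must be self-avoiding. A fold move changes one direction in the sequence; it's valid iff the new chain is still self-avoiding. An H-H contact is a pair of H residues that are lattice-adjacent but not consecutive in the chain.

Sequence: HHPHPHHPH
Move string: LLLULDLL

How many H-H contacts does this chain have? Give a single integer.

Positions: [(0, 0), (-1, 0), (-2, 0), (-3, 0), (-3, 1), (-4, 1), (-4, 0), (-5, 0), (-6, 0)]
H-H contact: residue 3 @(-3,0) - residue 6 @(-4, 0)

Answer: 1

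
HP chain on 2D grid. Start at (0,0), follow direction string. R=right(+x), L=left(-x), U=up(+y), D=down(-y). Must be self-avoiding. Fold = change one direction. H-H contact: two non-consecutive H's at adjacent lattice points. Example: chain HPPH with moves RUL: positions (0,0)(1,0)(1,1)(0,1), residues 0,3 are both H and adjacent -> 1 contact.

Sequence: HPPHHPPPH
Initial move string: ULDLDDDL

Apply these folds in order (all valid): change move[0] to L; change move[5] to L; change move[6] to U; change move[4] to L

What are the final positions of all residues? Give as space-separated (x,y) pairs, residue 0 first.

Answer: (0,0) (-1,0) (-2,0) (-2,-1) (-3,-1) (-4,-1) (-5,-1) (-5,0) (-6,0)

Derivation:
Initial moves: ULDLDDDL
Fold: move[0]->L => LLDLDDDL (positions: [(0, 0), (-1, 0), (-2, 0), (-2, -1), (-3, -1), (-3, -2), (-3, -3), (-3, -4), (-4, -4)])
Fold: move[5]->L => LLDLDLDL (positions: [(0, 0), (-1, 0), (-2, 0), (-2, -1), (-3, -1), (-3, -2), (-4, -2), (-4, -3), (-5, -3)])
Fold: move[6]->U => LLDLDLUL (positions: [(0, 0), (-1, 0), (-2, 0), (-2, -1), (-3, -1), (-3, -2), (-4, -2), (-4, -1), (-5, -1)])
Fold: move[4]->L => LLDLLLUL (positions: [(0, 0), (-1, 0), (-2, 0), (-2, -1), (-3, -1), (-4, -1), (-5, -1), (-5, 0), (-6, 0)])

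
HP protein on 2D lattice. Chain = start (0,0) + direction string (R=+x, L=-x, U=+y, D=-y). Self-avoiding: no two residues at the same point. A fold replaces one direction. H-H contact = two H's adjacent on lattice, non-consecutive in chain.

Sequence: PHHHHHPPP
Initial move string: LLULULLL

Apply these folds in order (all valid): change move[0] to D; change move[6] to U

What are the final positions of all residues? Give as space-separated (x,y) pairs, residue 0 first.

Initial moves: LLULULLL
Fold: move[0]->D => DLULULLL (positions: [(0, 0), (0, -1), (-1, -1), (-1, 0), (-2, 0), (-2, 1), (-3, 1), (-4, 1), (-5, 1)])
Fold: move[6]->U => DLULULUL (positions: [(0, 0), (0, -1), (-1, -1), (-1, 0), (-2, 0), (-2, 1), (-3, 1), (-3, 2), (-4, 2)])

Answer: (0,0) (0,-1) (-1,-1) (-1,0) (-2,0) (-2,1) (-3,1) (-3,2) (-4,2)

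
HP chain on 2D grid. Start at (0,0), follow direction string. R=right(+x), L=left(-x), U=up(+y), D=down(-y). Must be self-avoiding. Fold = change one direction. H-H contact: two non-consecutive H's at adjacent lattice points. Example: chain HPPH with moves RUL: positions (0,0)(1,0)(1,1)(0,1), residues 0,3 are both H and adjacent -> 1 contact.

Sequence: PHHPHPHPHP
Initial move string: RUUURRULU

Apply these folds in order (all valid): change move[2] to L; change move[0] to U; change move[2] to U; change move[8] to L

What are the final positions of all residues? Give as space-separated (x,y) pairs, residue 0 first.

Initial moves: RUUURRULU
Fold: move[2]->L => RULURRULU (positions: [(0, 0), (1, 0), (1, 1), (0, 1), (0, 2), (1, 2), (2, 2), (2, 3), (1, 3), (1, 4)])
Fold: move[0]->U => UULURRULU (positions: [(0, 0), (0, 1), (0, 2), (-1, 2), (-1, 3), (0, 3), (1, 3), (1, 4), (0, 4), (0, 5)])
Fold: move[2]->U => UUUURRULU (positions: [(0, 0), (0, 1), (0, 2), (0, 3), (0, 4), (1, 4), (2, 4), (2, 5), (1, 5), (1, 6)])
Fold: move[8]->L => UUUURRULL (positions: [(0, 0), (0, 1), (0, 2), (0, 3), (0, 4), (1, 4), (2, 4), (2, 5), (1, 5), (0, 5)])

Answer: (0,0) (0,1) (0,2) (0,3) (0,4) (1,4) (2,4) (2,5) (1,5) (0,5)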